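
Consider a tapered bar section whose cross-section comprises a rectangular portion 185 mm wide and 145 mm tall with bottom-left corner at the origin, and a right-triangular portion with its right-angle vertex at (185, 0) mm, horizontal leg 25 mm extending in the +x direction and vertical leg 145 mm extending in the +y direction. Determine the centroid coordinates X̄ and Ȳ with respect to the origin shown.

rectangular portion: A = 185 × 145 = 26825.00, centroid at (92.50, 72.50).
triangular portion: A = ½·25·145 = 1812.50, centroid at (193.33, 48.33).
ΣA = 28637.50 mm², ΣAX̄ = 2831729.17 mm³, ΣAȲ = 2032416.67 mm³.
X̄ = 2831729.17/28637.50 = 98.88 mm; Ȳ = 2032416.67/28637.50 = 70.97 mm.

X̄ = 98.88 mm, Ȳ = 70.97 mm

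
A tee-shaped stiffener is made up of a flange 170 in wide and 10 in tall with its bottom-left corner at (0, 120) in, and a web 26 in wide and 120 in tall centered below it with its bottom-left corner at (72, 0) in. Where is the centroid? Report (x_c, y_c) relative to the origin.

x_c = 85.00 in, y_c = 82.93 in

Part | A | x̄ᵢ | ȳᵢ | A·x̄ᵢ | A·ȳᵢ
web | 3120.00 | 85.00 | 60.00 | 265200.00 | 187200.00
flange | 1700.00 | 85.00 | 125.00 | 144500.00 | 212500.00
Σ | 4820.00 |  |  | 409700.00 | 399700.00
x_c = 409700.00 / 4820.00 = 85.00 in
y_c = 399700.00 / 4820.00 = 82.93 in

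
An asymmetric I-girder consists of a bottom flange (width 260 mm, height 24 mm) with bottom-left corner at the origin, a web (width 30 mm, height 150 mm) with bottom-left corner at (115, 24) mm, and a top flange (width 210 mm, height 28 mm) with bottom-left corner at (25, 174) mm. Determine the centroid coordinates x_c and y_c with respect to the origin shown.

Part | A | x̄ᵢ | ȳᵢ | A·x̄ᵢ | A·ȳᵢ
bottom flange | 6240.00 | 130.00 | 12.00 | 811200.00 | 74880.00
web | 4500.00 | 130.00 | 99.00 | 585000.00 | 445500.00
top flange | 5880.00 | 130.00 | 188.00 | 764400.00 | 1105440.00
Σ | 16620.00 |  |  | 2160600.00 | 1625820.00
x_c = 2160600.00 / 16620.00 = 130.00 mm
y_c = 1625820.00 / 16620.00 = 97.82 mm

x_c = 130.00 mm, y_c = 97.82 mm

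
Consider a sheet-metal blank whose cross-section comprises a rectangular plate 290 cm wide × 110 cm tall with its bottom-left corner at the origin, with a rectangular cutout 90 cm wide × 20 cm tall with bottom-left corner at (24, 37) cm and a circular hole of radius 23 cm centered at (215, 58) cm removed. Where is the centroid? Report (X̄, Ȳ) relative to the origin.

plate: A = 290 × 110 = 31900.00, centroid at (145.00, 55.00).
hole 1: A = −(90 × 20) = -1800.00, centroid at (69.00, 47.00).
hole 2: A = −π·23² = -1661.90, centroid at (215.00, 58.00).
ΣA = 28438.10 cm², ΣAX̄ = 4143990.96 cm³, ΣAȲ = 1573509.65 cm³.
X̄ = 4143990.96/28438.10 = 145.72 cm; Ȳ = 1573509.65/28438.10 = 55.33 cm.

X̄ = 145.72 cm, Ȳ = 55.33 cm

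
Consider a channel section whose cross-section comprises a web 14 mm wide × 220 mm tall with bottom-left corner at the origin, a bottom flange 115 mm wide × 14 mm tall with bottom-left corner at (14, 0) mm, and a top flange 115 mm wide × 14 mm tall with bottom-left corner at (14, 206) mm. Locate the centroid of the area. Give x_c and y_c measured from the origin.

web: A = 14 × 220 = 3080.00, centroid at (7.00, 110.00).
bottom flange: A = 115 × 14 = 1610.00, centroid at (71.50, 7.00).
top flange: A = 115 × 14 = 1610.00, centroid at (71.50, 213.00).
ΣA = 6300.00 mm²
ΣAx_c = (3080.00)(7.00) + (1610.00)(71.50) + (1610.00)(71.50) = 251790.00 mm³
ΣAy_c = (3080.00)(110.00) + (1610.00)(7.00) + (1610.00)(213.00) = 693000.00 mm³
x_c = 251790.00 / 6300.00 = 39.97 mm
y_c = 693000.00 / 6300.00 = 110.00 mm

x_c = 39.97 mm, y_c = 110.00 mm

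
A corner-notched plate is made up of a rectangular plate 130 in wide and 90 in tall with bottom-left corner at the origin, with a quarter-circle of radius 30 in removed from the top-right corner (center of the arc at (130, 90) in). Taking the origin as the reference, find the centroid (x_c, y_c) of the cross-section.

Part | A | x̄ᵢ | ȳᵢ | A·x̄ᵢ | A·ȳᵢ
plate | 11700.00 | 65.00 | 45.00 | 760500.00 | 526500.00
removed quarter-circle | -706.86 | 117.27 | 77.27 | -82891.59 | -54617.25
Σ | 10993.14 |  |  | 677608.41 | 471882.75
x_c = 677608.41 / 10993.14 = 61.64 in
y_c = 471882.75 / 10993.14 = 42.93 in

x_c = 61.64 in, y_c = 42.93 in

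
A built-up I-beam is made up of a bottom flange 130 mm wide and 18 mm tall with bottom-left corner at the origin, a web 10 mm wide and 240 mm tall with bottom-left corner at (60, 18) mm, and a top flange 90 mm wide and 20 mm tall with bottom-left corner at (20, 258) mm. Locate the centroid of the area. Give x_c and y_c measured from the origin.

Part | A | x̄ᵢ | ȳᵢ | A·x̄ᵢ | A·ȳᵢ
bottom flange | 2340.00 | 65.00 | 9.00 | 152100.00 | 21060.00
web | 2400.00 | 65.00 | 138.00 | 156000.00 | 331200.00
top flange | 1800.00 | 65.00 | 268.00 | 117000.00 | 482400.00
Σ | 6540.00 |  |  | 425100.00 | 834660.00
x_c = 425100.00 / 6540.00 = 65.00 mm
y_c = 834660.00 / 6540.00 = 127.62 mm

x_c = 65.00 mm, y_c = 127.62 mm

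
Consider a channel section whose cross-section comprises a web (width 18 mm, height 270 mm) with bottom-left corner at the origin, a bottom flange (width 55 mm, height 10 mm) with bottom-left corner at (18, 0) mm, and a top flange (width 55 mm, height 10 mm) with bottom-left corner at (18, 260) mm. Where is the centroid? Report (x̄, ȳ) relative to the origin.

web: A = 18 × 270 = 4860.00, centroid at (9.00, 135.00).
bottom flange: A = 55 × 10 = 550.00, centroid at (45.50, 5.00).
top flange: A = 55 × 10 = 550.00, centroid at (45.50, 265.00).
ΣA = 5960.00 mm², ΣAx̄ = 93790.00 mm³, ΣAȳ = 804600.00 mm³.
x̄ = 93790.00/5960.00 = 15.74 mm; ȳ = 804600.00/5960.00 = 135.00 mm.

x̄ = 15.74 mm, ȳ = 135.00 mm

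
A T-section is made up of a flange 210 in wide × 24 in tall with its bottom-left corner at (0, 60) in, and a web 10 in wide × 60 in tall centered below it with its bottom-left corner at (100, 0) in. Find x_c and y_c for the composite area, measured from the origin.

x_c = 105.00 in, y_c = 67.53 in

web: A = 10 × 60 = 600.00, centroid at (105.00, 30.00).
flange: A = 210 × 24 = 5040.00, centroid at (105.00, 72.00).
ΣA = 5640.00 in², ΣAx_c = 592200.00 in³, ΣAy_c = 380880.00 in³.
x_c = 592200.00/5640.00 = 105.00 in; y_c = 380880.00/5640.00 = 67.53 in.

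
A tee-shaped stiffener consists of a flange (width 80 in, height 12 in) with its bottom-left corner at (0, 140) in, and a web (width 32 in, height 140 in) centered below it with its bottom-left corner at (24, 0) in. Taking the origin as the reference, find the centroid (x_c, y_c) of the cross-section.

x_c = 40.00 in, y_c = 83.41 in

web: A = 32 × 140 = 4480.00, centroid at (40.00, 70.00).
flange: A = 80 × 12 = 960.00, centroid at (40.00, 146.00).
ΣA = 5440.00 in², ΣAx_c = 217600.00 in³, ΣAy_c = 453760.00 in³.
x_c = 217600.00/5440.00 = 40.00 in; y_c = 453760.00/5440.00 = 83.41 in.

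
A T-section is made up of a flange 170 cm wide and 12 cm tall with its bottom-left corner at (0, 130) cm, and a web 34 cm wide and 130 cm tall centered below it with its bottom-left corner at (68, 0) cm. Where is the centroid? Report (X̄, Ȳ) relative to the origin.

X̄ = 85.00 cm, Ȳ = 87.42 cm

Part | A | x̄ᵢ | ȳᵢ | A·x̄ᵢ | A·ȳᵢ
web | 4420.00 | 85.00 | 65.00 | 375700.00 | 287300.00
flange | 2040.00 | 85.00 | 136.00 | 173400.00 | 277440.00
Σ | 6460.00 |  |  | 549100.00 | 564740.00
X̄ = 549100.00 / 6460.00 = 85.00 cm
Ȳ = 564740.00 / 6460.00 = 87.42 cm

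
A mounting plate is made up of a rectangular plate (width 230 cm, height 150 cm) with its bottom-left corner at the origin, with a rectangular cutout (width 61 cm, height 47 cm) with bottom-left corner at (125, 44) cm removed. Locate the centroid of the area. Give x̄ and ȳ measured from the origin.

plate: A = 230 × 150 = 34500.00, centroid at (115.00, 75.00).
hole: A = −(61 × 47) = -2867.00, centroid at (155.50, 67.50).
ΣA = 31633.00 cm², ΣAx̄ = 3521681.50 cm³, ΣAȳ = 2393977.50 cm³.
x̄ = 3521681.50/31633.00 = 111.33 cm; ȳ = 2393977.50/31633.00 = 75.68 cm.

x̄ = 111.33 cm, ȳ = 75.68 cm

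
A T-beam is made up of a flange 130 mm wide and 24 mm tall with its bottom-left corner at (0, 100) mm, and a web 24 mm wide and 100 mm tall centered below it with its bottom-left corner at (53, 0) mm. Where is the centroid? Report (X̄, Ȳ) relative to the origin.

web: A = 24 × 100 = 2400.00, centroid at (65.00, 50.00).
flange: A = 130 × 24 = 3120.00, centroid at (65.00, 112.00).
ΣA = 5520.00 mm²
ΣAX̄ = (2400.00)(65.00) + (3120.00)(65.00) = 358800.00 mm³
ΣAȲ = (2400.00)(50.00) + (3120.00)(112.00) = 469440.00 mm³
X̄ = 358800.00 / 5520.00 = 65.00 mm
Ȳ = 469440.00 / 5520.00 = 85.04 mm

X̄ = 65.00 mm, Ȳ = 85.04 mm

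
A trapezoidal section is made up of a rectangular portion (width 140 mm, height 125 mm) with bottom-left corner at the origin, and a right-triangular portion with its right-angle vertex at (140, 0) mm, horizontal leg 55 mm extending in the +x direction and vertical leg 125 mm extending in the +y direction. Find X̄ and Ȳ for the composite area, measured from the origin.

rectangular portion: A = 140 × 125 = 17500.00, centroid at (70.00, 62.50).
triangular portion: A = ½·55·125 = 3437.50, centroid at (158.33, 41.67).
ΣA = 20937.50 mm²
ΣAX̄ = (17500.00)(70.00) + (3437.50)(158.33) = 1769270.83 mm³
ΣAȲ = (17500.00)(62.50) + (3437.50)(41.67) = 1236979.17 mm³
X̄ = 1769270.83 / 20937.50 = 84.50 mm
Ȳ = 1236979.17 / 20937.50 = 59.08 mm

X̄ = 84.50 mm, Ȳ = 59.08 mm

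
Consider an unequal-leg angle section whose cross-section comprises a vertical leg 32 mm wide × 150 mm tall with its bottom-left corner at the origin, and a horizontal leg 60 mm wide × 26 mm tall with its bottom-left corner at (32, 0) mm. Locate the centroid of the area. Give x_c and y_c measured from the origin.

vertical leg: A = 32 × 150 = 4800.00, centroid at (16.00, 75.00).
horizontal leg: A = 60 × 26 = 1560.00, centroid at (62.00, 13.00).
ΣA = 6360.00 mm², ΣAx_c = 173520.00 mm³, ΣAy_c = 380280.00 mm³.
x_c = 173520.00/6360.00 = 27.28 mm; y_c = 380280.00/6360.00 = 59.79 mm.

x_c = 27.28 mm, y_c = 59.79 mm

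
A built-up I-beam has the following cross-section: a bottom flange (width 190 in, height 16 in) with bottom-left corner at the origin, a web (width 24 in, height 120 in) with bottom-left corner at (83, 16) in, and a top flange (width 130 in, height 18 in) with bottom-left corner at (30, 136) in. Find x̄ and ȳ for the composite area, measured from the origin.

bottom flange: A = 190 × 16 = 3040.00, centroid at (95.00, 8.00).
web: A = 24 × 120 = 2880.00, centroid at (95.00, 76.00).
top flange: A = 130 × 18 = 2340.00, centroid at (95.00, 145.00).
ΣA = 8260.00 in²
ΣAx̄ = (3040.00)(95.00) + (2880.00)(95.00) + (2340.00)(95.00) = 784700.00 in³
ΣAȳ = (3040.00)(8.00) + (2880.00)(76.00) + (2340.00)(145.00) = 582500.00 in³
x̄ = 784700.00 / 8260.00 = 95.00 in
ȳ = 582500.00 / 8260.00 = 70.52 in

x̄ = 95.00 in, ȳ = 70.52 in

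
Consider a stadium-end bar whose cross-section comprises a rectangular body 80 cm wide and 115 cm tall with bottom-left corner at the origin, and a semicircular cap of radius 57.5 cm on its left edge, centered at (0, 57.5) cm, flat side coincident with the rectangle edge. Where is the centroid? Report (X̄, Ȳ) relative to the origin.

X̄ = 16.76 cm, Ȳ = 57.50 cm

rectangular body: A = 80 × 115 = 9200.00, centroid at (40.00, 57.50).
semicircular end: A = ½π·57.5² = 5193.45, centroid at (-24.40, 57.50).
ΣA = 14393.45 cm²
ΣAX̄ = (9200.00)(40.00) + (5193.45)(-24.40) = 241260.42 cm³
ΣAȲ = (9200.00)(57.50) + (5193.45)(57.50) = 827623.11 cm³
X̄ = 241260.42 / 14393.45 = 16.76 cm
Ȳ = 827623.11 / 14393.45 = 57.50 cm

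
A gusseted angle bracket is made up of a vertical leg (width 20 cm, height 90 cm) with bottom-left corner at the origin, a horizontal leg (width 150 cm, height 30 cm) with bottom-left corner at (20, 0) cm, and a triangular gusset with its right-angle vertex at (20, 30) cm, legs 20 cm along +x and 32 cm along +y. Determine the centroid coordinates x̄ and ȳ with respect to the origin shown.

vertical leg: A = 20 × 90 = 1800.00, centroid at (10.00, 45.00).
horizontal leg: A = 150 × 30 = 4500.00, centroid at (95.00, 15.00).
gusset: A = ½·20·32 = 320.00, centroid at (26.67, 40.67).
ΣA = 6620.00 cm², ΣAx̄ = 454033.33 cm³, ΣAȳ = 161513.33 cm³.
x̄ = 454033.33/6620.00 = 68.59 cm; ȳ = 161513.33/6620.00 = 24.40 cm.

x̄ = 68.59 cm, ȳ = 24.40 cm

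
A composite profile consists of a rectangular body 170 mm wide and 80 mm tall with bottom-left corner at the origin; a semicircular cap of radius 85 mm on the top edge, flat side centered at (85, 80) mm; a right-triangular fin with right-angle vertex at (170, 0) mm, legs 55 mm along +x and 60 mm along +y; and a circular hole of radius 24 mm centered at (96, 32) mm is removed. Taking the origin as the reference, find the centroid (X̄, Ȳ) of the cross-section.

X̄ = 91.07 mm, Ȳ = 74.08 mm

rectangular body: A = 170 × 80 = 13600.00, centroid at (85.00, 40.00).
semicircular top: A = ½π·85² = 11349.00, centroid at (85.00, 116.08).
triangular fin: A = ½·55·60 = 1650.00, centroid at (188.33, 20.00).
hole: A = −π·24² = -1809.56, centroid at (96.00, 32.00).
ΣA = 24789.45 mm², ΣAX̄ = 2257697.79 mm³, ΣAȲ = 1836431.11 mm³.
X̄ = 2257697.79/24789.45 = 91.07 mm; Ȳ = 1836431.11/24789.45 = 74.08 mm.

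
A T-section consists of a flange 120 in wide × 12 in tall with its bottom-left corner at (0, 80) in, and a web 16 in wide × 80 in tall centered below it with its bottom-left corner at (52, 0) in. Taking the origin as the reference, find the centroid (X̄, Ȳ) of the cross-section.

Part | A | x̄ᵢ | ȳᵢ | A·x̄ᵢ | A·ȳᵢ
web | 1280.00 | 60.00 | 40.00 | 76800.00 | 51200.00
flange | 1440.00 | 60.00 | 86.00 | 86400.00 | 123840.00
Σ | 2720.00 |  |  | 163200.00 | 175040.00
X̄ = 163200.00 / 2720.00 = 60.00 in
Ȳ = 175040.00 / 2720.00 = 64.35 in

X̄ = 60.00 in, Ȳ = 64.35 in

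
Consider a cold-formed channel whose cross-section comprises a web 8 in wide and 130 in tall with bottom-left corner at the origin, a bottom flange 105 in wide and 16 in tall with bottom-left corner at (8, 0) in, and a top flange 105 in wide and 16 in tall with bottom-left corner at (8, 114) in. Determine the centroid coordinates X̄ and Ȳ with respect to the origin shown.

X̄ = 47.15 in, Ȳ = 65.00 in

Part | A | x̄ᵢ | ȳᵢ | A·x̄ᵢ | A·ȳᵢ
web | 1040.00 | 4.00 | 65.00 | 4160.00 | 67600.00
bottom flange | 1680.00 | 60.50 | 8.00 | 101640.00 | 13440.00
top flange | 1680.00 | 60.50 | 122.00 | 101640.00 | 204960.00
Σ | 4400.00 |  |  | 207440.00 | 286000.00
X̄ = 207440.00 / 4400.00 = 47.15 in
Ȳ = 286000.00 / 4400.00 = 65.00 in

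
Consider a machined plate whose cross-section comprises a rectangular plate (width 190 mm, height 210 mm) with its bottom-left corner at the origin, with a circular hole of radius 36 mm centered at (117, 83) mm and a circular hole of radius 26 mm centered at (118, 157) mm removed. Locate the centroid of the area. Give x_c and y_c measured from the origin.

x_c = 90.89 mm, y_c = 104.38 mm

plate: A = 190 × 210 = 39900.00, centroid at (95.00, 105.00).
hole 1: A = −π·36² = -4071.50, centroid at (117.00, 83.00).
hole 2: A = −π·26² = -2123.72, centroid at (118.00, 157.00).
ΣA = 33704.78 mm²
ΣAx_c = (39900.00)(95.00) + (-4071.50)(117.00) + (-2123.72)(118.00) = 3063535.46 mm³
ΣAy_c = (39900.00)(105.00) + (-4071.50)(83.00) + (-2123.72)(157.00) = 3518141.65 mm³
x_c = 3063535.46 / 33704.78 = 90.89 mm
y_c = 3518141.65 / 33704.78 = 104.38 mm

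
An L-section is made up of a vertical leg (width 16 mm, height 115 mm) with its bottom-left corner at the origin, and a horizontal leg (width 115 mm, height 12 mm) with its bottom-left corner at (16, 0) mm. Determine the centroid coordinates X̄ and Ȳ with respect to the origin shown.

X̄ = 36.07 mm, Ȳ = 35.43 mm

vertical leg: A = 16 × 115 = 1840.00, centroid at (8.00, 57.50).
horizontal leg: A = 115 × 12 = 1380.00, centroid at (73.50, 6.00).
ΣA = 3220.00 mm², ΣAX̄ = 116150.00 mm³, ΣAȲ = 114080.00 mm³.
X̄ = 116150.00/3220.00 = 36.07 mm; Ȳ = 114080.00/3220.00 = 35.43 mm.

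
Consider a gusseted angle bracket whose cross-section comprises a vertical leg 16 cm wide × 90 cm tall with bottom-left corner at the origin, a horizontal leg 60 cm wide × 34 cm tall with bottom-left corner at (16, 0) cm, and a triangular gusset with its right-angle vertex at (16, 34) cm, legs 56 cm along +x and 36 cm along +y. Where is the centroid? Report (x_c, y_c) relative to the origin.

vertical leg: A = 16 × 90 = 1440.00, centroid at (8.00, 45.00).
horizontal leg: A = 60 × 34 = 2040.00, centroid at (46.00, 17.00).
gusset: A = ½·56·36 = 1008.00, centroid at (34.67, 46.00).
ΣA = 4488.00 cm², ΣAx_c = 140304.00 cm³, ΣAy_c = 145848.00 cm³.
x_c = 140304.00/4488.00 = 31.26 cm; y_c = 145848.00/4488.00 = 32.50 cm.

x_c = 31.26 cm, y_c = 32.50 cm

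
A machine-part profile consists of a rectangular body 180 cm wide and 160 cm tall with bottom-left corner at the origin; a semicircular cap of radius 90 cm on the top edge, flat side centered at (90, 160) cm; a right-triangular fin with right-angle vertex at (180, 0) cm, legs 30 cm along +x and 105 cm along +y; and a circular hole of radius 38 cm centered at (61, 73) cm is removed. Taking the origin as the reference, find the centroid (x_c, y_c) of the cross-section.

x_c = 97.50 cm, y_c = 117.98 cm

rectangular body: A = 180 × 160 = 28800.00, centroid at (90.00, 80.00).
semicircular top: A = ½π·90² = 12723.45, centroid at (90.00, 198.20).
triangular fin: A = ½·30·105 = 1575.00, centroid at (190.00, 35.00).
hole: A = −π·38² = -4536.46, centroid at (61.00, 73.00).
ΣA = 38561.99 cm²
ΣAx_c = (28800.00)(90.00) + (12723.45)(90.00) + (1575.00)(190.00) + (-4536.46)(61.00) = 3759636.47 cm³
ΣAy_c = (28800.00)(80.00) + (12723.45)(198.20) + (1575.00)(35.00) + (-4536.46)(73.00) = 4549715.47 cm³
x_c = 3759636.47 / 38561.99 = 97.50 cm
y_c = 4549715.47 / 38561.99 = 117.98 cm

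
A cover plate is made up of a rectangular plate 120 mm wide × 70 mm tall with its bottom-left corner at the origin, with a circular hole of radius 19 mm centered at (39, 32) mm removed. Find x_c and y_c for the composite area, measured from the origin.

Part | A | x̄ᵢ | ȳᵢ | A·x̄ᵢ | A·ȳᵢ
plate | 8400.00 | 60.00 | 35.00 | 504000.00 | 294000.00
hole | -1134.11 | 39.00 | 32.00 | -44230.48 | -36291.68
Σ | 7265.89 |  |  | 459769.52 | 257708.32
x_c = 459769.52 / 7265.89 = 63.28 mm
y_c = 257708.32 / 7265.89 = 35.47 mm

x_c = 63.28 mm, y_c = 35.47 mm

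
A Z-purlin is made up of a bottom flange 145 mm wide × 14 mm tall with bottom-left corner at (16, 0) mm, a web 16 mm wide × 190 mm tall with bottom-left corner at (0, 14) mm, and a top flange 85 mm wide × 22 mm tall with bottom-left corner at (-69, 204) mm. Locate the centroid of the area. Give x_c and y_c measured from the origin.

x_c = 22.25 mm, y_c = 107.73 mm

bottom flange: A = 145 × 14 = 2030.00, centroid at (88.50, 7.00).
web: A = 16 × 190 = 3040.00, centroid at (8.00, 109.00).
top flange: A = 85 × 22 = 1870.00, centroid at (-26.50, 215.00).
ΣA = 6940.00 mm², ΣAx_c = 154420.00 mm³, ΣAy_c = 747620.00 mm³.
x_c = 154420.00/6940.00 = 22.25 mm; y_c = 747620.00/6940.00 = 107.73 mm.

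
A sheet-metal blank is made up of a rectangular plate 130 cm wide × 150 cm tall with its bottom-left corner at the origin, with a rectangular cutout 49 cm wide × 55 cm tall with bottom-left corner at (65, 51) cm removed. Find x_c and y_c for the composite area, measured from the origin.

plate: A = 130 × 150 = 19500.00, centroid at (65.00, 75.00).
hole: A = −(49 × 55) = -2695.00, centroid at (89.50, 78.50).
ΣA = 16805.00 cm², ΣAx_c = 1026297.50 cm³, ΣAy_c = 1250942.50 cm³.
x_c = 1026297.50/16805.00 = 61.07 cm; y_c = 1250942.50/16805.00 = 74.44 cm.

x_c = 61.07 cm, y_c = 74.44 cm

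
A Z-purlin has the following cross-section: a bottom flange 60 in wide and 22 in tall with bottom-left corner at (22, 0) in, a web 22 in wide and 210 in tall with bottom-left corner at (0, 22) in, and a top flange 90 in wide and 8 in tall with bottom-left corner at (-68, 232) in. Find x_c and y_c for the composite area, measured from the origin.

bottom flange: A = 60 × 22 = 1320.00, centroid at (52.00, 11.00).
web: A = 22 × 210 = 4620.00, centroid at (11.00, 127.00).
top flange: A = 90 × 8 = 720.00, centroid at (-23.00, 236.00).
ΣA = 6660.00 in², ΣAx_c = 102900.00 in³, ΣAy_c = 771180.00 in³.
x_c = 102900.00/6660.00 = 15.45 in; y_c = 771180.00/6660.00 = 115.79 in.

x_c = 15.45 in, y_c = 115.79 in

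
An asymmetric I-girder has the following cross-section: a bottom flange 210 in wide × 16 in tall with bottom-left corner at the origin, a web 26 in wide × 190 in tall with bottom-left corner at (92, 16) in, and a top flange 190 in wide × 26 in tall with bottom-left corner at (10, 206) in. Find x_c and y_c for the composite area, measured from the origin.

x_c = 105.00 in, y_c = 125.16 in

bottom flange: A = 210 × 16 = 3360.00, centroid at (105.00, 8.00).
web: A = 26 × 190 = 4940.00, centroid at (105.00, 111.00).
top flange: A = 190 × 26 = 4940.00, centroid at (105.00, 219.00).
ΣA = 13240.00 in², ΣAx_c = 1390200.00 in³, ΣAy_c = 1657080.00 in³.
x_c = 1390200.00/13240.00 = 105.00 in; y_c = 1657080.00/13240.00 = 125.16 in.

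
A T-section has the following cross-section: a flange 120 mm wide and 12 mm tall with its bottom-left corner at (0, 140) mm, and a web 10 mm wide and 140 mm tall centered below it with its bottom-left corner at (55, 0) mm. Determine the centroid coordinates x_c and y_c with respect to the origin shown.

Part | A | x̄ᵢ | ȳᵢ | A·x̄ᵢ | A·ȳᵢ
web | 1400.00 | 60.00 | 70.00 | 84000.00 | 98000.00
flange | 1440.00 | 60.00 | 146.00 | 86400.00 | 210240.00
Σ | 2840.00 |  |  | 170400.00 | 308240.00
x_c = 170400.00 / 2840.00 = 60.00 mm
y_c = 308240.00 / 2840.00 = 108.54 mm

x_c = 60.00 mm, y_c = 108.54 mm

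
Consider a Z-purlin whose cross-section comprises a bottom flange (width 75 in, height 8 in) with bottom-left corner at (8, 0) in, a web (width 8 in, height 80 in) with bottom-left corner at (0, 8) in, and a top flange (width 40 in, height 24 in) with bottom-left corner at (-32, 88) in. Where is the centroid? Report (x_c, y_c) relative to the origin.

bottom flange: A = 75 × 8 = 600.00, centroid at (45.50, 4.00).
web: A = 8 × 80 = 640.00, centroid at (4.00, 48.00).
top flange: A = 40 × 24 = 960.00, centroid at (-12.00, 100.00).
ΣA = 2200.00 in², ΣAx_c = 18340.00 in³, ΣAy_c = 129120.00 in³.
x_c = 18340.00/2200.00 = 8.34 in; y_c = 129120.00/2200.00 = 58.69 in.

x_c = 8.34 in, y_c = 58.69 in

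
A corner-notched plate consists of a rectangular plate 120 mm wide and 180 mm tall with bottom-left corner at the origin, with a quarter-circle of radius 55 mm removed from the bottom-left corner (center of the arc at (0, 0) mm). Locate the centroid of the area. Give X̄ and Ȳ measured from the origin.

plate: A = 120 × 180 = 21600.00, centroid at (60.00, 90.00).
removed quarter-circle: A = −¼π·55² = -2375.83, centroid at (23.34, 23.34).
ΣA = 19224.17 mm²
ΣAX̄ = (21600.00)(60.00) + (-2375.83)(23.34) = 1240541.67 mm³
ΣAȲ = (21600.00)(90.00) + (-2375.83)(23.34) = 1888541.67 mm³
X̄ = 1240541.67 / 19224.17 = 64.53 mm
Ȳ = 1888541.67 / 19224.17 = 98.24 mm

X̄ = 64.53 mm, Ȳ = 98.24 mm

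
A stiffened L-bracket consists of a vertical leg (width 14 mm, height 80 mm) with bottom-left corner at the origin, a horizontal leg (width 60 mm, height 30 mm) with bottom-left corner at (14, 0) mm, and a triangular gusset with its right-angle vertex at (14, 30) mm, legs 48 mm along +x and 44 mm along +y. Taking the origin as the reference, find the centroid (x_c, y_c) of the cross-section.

x_c = 29.86 mm, y_c = 29.92 mm

Part | A | x̄ᵢ | ȳᵢ | A·x̄ᵢ | A·ȳᵢ
vertical leg | 1120.00 | 7.00 | 40.00 | 7840.00 | 44800.00
horizontal leg | 1800.00 | 44.00 | 15.00 | 79200.00 | 27000.00
gusset | 1056.00 | 30.00 | 44.67 | 31680.00 | 47168.00
Σ | 3976.00 |  |  | 118720.00 | 118968.00
x_c = 118720.00 / 3976.00 = 29.86 mm
y_c = 118968.00 / 3976.00 = 29.92 mm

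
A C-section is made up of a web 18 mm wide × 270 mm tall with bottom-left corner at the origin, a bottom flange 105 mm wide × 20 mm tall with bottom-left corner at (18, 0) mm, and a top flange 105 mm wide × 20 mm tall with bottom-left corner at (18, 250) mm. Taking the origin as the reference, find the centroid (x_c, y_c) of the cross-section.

x_c = 37.51 mm, y_c = 135.00 mm

Part | A | x̄ᵢ | ȳᵢ | A·x̄ᵢ | A·ȳᵢ
web | 4860.00 | 9.00 | 135.00 | 43740.00 | 656100.00
bottom flange | 2100.00 | 70.50 | 10.00 | 148050.00 | 21000.00
top flange | 2100.00 | 70.50 | 260.00 | 148050.00 | 546000.00
Σ | 9060.00 |  |  | 339840.00 | 1223100.00
x_c = 339840.00 / 9060.00 = 37.51 mm
y_c = 1223100.00 / 9060.00 = 135.00 mm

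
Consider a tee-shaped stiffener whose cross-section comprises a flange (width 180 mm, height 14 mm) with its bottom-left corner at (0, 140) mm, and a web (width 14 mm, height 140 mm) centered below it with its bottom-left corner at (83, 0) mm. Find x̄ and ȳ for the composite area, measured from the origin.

x̄ = 90.00 mm, ȳ = 113.31 mm

web: A = 14 × 140 = 1960.00, centroid at (90.00, 70.00).
flange: A = 180 × 14 = 2520.00, centroid at (90.00, 147.00).
ΣA = 4480.00 mm², ΣAx̄ = 403200.00 mm³, ΣAȳ = 507640.00 mm³.
x̄ = 403200.00/4480.00 = 90.00 mm; ȳ = 507640.00/4480.00 = 113.31 mm.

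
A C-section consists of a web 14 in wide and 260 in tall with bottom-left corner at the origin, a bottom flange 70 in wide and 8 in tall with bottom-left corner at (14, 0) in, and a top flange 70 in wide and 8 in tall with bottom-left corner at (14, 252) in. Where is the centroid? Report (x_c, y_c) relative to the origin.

Part | A | x̄ᵢ | ȳᵢ | A·x̄ᵢ | A·ȳᵢ
web | 3640.00 | 7.00 | 130.00 | 25480.00 | 473200.00
bottom flange | 560.00 | 49.00 | 4.00 | 27440.00 | 2240.00
top flange | 560.00 | 49.00 | 256.00 | 27440.00 | 143360.00
Σ | 4760.00 |  |  | 80360.00 | 618800.00
x_c = 80360.00 / 4760.00 = 16.88 in
y_c = 618800.00 / 4760.00 = 130.00 in

x_c = 16.88 in, y_c = 130.00 in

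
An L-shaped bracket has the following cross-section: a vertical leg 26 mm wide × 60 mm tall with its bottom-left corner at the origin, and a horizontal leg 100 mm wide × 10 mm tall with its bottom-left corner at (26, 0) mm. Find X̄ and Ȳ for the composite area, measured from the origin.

X̄ = 37.61 mm, Ȳ = 20.23 mm

vertical leg: A = 26 × 60 = 1560.00, centroid at (13.00, 30.00).
horizontal leg: A = 100 × 10 = 1000.00, centroid at (76.00, 5.00).
ΣA = 2560.00 mm², ΣAX̄ = 96280.00 mm³, ΣAȲ = 51800.00 mm³.
X̄ = 96280.00/2560.00 = 37.61 mm; Ȳ = 51800.00/2560.00 = 20.23 mm.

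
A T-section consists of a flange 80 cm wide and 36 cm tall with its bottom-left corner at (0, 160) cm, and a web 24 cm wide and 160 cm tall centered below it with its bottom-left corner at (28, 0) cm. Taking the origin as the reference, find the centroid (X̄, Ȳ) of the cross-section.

X̄ = 40.00 cm, Ȳ = 122.00 cm

web: A = 24 × 160 = 3840.00, centroid at (40.00, 80.00).
flange: A = 80 × 36 = 2880.00, centroid at (40.00, 178.00).
ΣA = 6720.00 cm², ΣAX̄ = 268800.00 cm³, ΣAȲ = 819840.00 cm³.
X̄ = 268800.00/6720.00 = 40.00 cm; Ȳ = 819840.00/6720.00 = 122.00 cm.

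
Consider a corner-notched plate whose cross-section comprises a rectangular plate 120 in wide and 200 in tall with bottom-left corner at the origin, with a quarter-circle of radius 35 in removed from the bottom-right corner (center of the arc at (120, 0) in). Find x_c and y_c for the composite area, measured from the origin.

plate: A = 120 × 200 = 24000.00, centroid at (60.00, 100.00).
removed quarter-circle: A = −¼π·35² = -962.11, centroid at (105.15, 14.85).
ΣA = 23037.89 in²
ΣAx_c = (24000.00)(60.00) + (-962.11)(105.15) = 1338838.14 in³
ΣAy_c = (24000.00)(100.00) + (-962.11)(14.85) = 2385708.33 in³
x_c = 1338838.14 / 23037.89 = 58.11 in
y_c = 2385708.33 / 23037.89 = 103.56 in

x_c = 58.11 in, y_c = 103.56 in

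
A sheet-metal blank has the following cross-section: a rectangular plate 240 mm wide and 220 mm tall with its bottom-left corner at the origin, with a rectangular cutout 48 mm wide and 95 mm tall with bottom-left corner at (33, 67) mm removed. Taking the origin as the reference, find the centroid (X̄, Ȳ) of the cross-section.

plate: A = 240 × 220 = 52800.00, centroid at (120.00, 110.00).
hole: A = −(48 × 95) = -4560.00, centroid at (57.00, 114.50).
ΣA = 48240.00 mm², ΣAX̄ = 6076080.00 mm³, ΣAȲ = 5285880.00 mm³.
X̄ = 6076080.00/48240.00 = 125.96 mm; Ȳ = 5285880.00/48240.00 = 109.57 mm.

X̄ = 125.96 mm, Ȳ = 109.57 mm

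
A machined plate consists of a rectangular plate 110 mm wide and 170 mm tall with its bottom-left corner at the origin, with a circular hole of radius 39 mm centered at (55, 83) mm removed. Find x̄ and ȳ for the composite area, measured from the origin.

plate: A = 110 × 170 = 18700.00, centroid at (55.00, 85.00).
hole: A = −π·39² = -4778.36, centroid at (55.00, 83.00).
ΣA = 13921.64 mm²
ΣAx̄ = (18700.00)(55.00) + (-4778.36)(55.00) = 765690.07 mm³
ΣAȳ = (18700.00)(85.00) + (-4778.36)(83.00) = 1192895.92 mm³
x̄ = 765690.07 / 13921.64 = 55.00 mm
ȳ = 1192895.92 / 13921.64 = 85.69 mm

x̄ = 55.00 mm, ȳ = 85.69 mm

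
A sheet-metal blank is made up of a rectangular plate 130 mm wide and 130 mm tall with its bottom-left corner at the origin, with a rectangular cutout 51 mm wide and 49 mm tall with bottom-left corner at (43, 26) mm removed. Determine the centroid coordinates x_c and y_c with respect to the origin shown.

x_c = 64.39 mm, y_c = 67.52 mm

Part | A | x̄ᵢ | ȳᵢ | A·x̄ᵢ | A·ȳᵢ
plate | 16900.00 | 65.00 | 65.00 | 1098500.00 | 1098500.00
hole | -2499.00 | 68.50 | 50.50 | -171181.50 | -126199.50
Σ | 14401.00 |  |  | 927318.50 | 972300.50
x_c = 927318.50 / 14401.00 = 64.39 mm
y_c = 972300.50 / 14401.00 = 67.52 mm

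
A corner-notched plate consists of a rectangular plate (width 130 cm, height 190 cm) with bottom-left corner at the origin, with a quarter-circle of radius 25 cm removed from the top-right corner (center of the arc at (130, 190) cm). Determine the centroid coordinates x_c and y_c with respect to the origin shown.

x_c = 63.90 cm, y_c = 93.29 cm

plate: A = 130 × 190 = 24700.00, centroid at (65.00, 95.00).
removed quarter-circle: A = −¼π·25² = -490.87, centroid at (119.39, 179.39).
ΣA = 24209.13 cm², ΣAx_c = 1546894.73 cm³, ΣAy_c = 2258442.30 cm³.
x_c = 1546894.73/24209.13 = 63.90 cm; y_c = 2258442.30/24209.13 = 93.29 cm.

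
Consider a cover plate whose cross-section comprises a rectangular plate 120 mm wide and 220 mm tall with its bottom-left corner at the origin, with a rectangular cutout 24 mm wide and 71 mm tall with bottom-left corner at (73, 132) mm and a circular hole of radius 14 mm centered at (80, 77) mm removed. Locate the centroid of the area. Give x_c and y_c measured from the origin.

plate: A = 120 × 220 = 26400.00, centroid at (60.00, 110.00).
hole 1: A = −(24 × 71) = -1704.00, centroid at (85.00, 167.50).
hole 2: A = −π·14² = -615.75, centroid at (80.00, 77.00).
ΣA = 24080.25 mm²
ΣAx_c = (26400.00)(60.00) + (-1704.00)(85.00) + (-615.75)(80.00) = 1389899.83 mm³
ΣAy_c = (26400.00)(110.00) + (-1704.00)(167.50) + (-615.75)(77.00) = 2571167.08 mm³
x_c = 1389899.83 / 24080.25 = 57.72 mm
y_c = 2571167.08 / 24080.25 = 106.77 mm

x_c = 57.72 mm, y_c = 106.77 mm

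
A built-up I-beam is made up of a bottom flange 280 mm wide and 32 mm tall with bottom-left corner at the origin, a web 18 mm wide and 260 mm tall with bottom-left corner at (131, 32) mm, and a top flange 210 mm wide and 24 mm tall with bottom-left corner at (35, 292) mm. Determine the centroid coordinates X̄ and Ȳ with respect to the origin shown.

bottom flange: A = 280 × 32 = 8960.00, centroid at (140.00, 16.00).
web: A = 18 × 260 = 4680.00, centroid at (140.00, 162.00).
top flange: A = 210 × 24 = 5040.00, centroid at (140.00, 304.00).
ΣA = 18680.00 mm²
ΣAX̄ = (8960.00)(140.00) + (4680.00)(140.00) + (5040.00)(140.00) = 2615200.00 mm³
ΣAȲ = (8960.00)(16.00) + (4680.00)(162.00) + (5040.00)(304.00) = 2433680.00 mm³
X̄ = 2615200.00 / 18680.00 = 140.00 mm
Ȳ = 2433680.00 / 18680.00 = 130.28 mm

X̄ = 140.00 mm, Ȳ = 130.28 mm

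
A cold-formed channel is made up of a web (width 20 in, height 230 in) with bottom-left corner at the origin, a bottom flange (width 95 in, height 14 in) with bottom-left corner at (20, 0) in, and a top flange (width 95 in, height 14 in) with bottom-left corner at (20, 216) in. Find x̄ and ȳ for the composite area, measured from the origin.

x̄ = 31.07 in, ȳ = 115.00 in

Part | A | x̄ᵢ | ȳᵢ | A·x̄ᵢ | A·ȳᵢ
web | 4600.00 | 10.00 | 115.00 | 46000.00 | 529000.00
bottom flange | 1330.00 | 67.50 | 7.00 | 89775.00 | 9310.00
top flange | 1330.00 | 67.50 | 223.00 | 89775.00 | 296590.00
Σ | 7260.00 |  |  | 225550.00 | 834900.00
x̄ = 225550.00 / 7260.00 = 31.07 in
ȳ = 834900.00 / 7260.00 = 115.00 in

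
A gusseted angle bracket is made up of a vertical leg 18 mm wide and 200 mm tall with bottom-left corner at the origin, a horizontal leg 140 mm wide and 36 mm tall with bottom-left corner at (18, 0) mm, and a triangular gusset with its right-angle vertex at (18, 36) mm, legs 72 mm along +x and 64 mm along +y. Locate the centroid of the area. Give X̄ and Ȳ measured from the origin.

vertical leg: A = 18 × 200 = 3600.00, centroid at (9.00, 100.00).
horizontal leg: A = 140 × 36 = 5040.00, centroid at (88.00, 18.00).
gusset: A = ½·72·64 = 2304.00, centroid at (42.00, 57.33).
ΣA = 10944.00 mm²
ΣAX̄ = (3600.00)(9.00) + (5040.00)(88.00) + (2304.00)(42.00) = 572688.00 mm³
ΣAȲ = (3600.00)(100.00) + (5040.00)(18.00) + (2304.00)(57.33) = 582816.00 mm³
X̄ = 572688.00 / 10944.00 = 52.33 mm
Ȳ = 582816.00 / 10944.00 = 53.25 mm

X̄ = 52.33 mm, Ȳ = 53.25 mm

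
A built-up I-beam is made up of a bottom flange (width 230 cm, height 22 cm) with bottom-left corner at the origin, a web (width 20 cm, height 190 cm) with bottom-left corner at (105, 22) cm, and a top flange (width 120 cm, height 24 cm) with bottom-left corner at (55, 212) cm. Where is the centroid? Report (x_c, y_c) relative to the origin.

bottom flange: A = 230 × 22 = 5060.00, centroid at (115.00, 11.00).
web: A = 20 × 190 = 3800.00, centroid at (115.00, 117.00).
top flange: A = 120 × 24 = 2880.00, centroid at (115.00, 224.00).
ΣA = 11740.00 cm²
ΣAx_c = (5060.00)(115.00) + (3800.00)(115.00) + (2880.00)(115.00) = 1350100.00 cm³
ΣAy_c = (5060.00)(11.00) + (3800.00)(117.00) + (2880.00)(224.00) = 1145380.00 cm³
x_c = 1350100.00 / 11740.00 = 115.00 cm
y_c = 1145380.00 / 11740.00 = 97.56 cm

x_c = 115.00 cm, y_c = 97.56 cm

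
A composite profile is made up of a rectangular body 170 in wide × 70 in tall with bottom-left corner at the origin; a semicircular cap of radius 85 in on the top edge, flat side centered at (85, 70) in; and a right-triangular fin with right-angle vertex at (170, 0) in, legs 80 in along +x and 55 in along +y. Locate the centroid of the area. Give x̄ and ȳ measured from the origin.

x̄ = 94.65 in, ȳ = 65.26 in

rectangular body: A = 170 × 70 = 11900.00, centroid at (85.00, 35.00).
semicircular top: A = ½π·85² = 11349.00, centroid at (85.00, 106.08).
triangular fin: A = ½·80·55 = 2200.00, centroid at (196.67, 18.33).
ΣA = 25449.00 in², ΣAx̄ = 2408831.96 in³, ΣAȳ = 1660680.24 in³.
x̄ = 2408831.96/25449.00 = 94.65 in; ȳ = 1660680.24/25449.00 = 65.26 in.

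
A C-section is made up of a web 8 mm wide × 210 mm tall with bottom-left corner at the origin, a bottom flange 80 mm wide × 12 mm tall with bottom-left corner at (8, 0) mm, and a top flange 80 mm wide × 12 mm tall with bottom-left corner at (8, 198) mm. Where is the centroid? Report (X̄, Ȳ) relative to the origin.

Part | A | x̄ᵢ | ȳᵢ | A·x̄ᵢ | A·ȳᵢ
web | 1680.00 | 4.00 | 105.00 | 6720.00 | 176400.00
bottom flange | 960.00 | 48.00 | 6.00 | 46080.00 | 5760.00
top flange | 960.00 | 48.00 | 204.00 | 46080.00 | 195840.00
Σ | 3600.00 |  |  | 98880.00 | 378000.00
X̄ = 98880.00 / 3600.00 = 27.47 mm
Ȳ = 378000.00 / 3600.00 = 105.00 mm

X̄ = 27.47 mm, Ȳ = 105.00 mm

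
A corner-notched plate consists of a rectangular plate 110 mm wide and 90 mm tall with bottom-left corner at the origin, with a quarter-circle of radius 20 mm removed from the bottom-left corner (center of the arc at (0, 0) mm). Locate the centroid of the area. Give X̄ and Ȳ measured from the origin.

X̄ = 56.52 mm, Ȳ = 46.20 mm

plate: A = 110 × 90 = 9900.00, centroid at (55.00, 45.00).
removed quarter-circle: A = −¼π·20² = -314.16, centroid at (8.49, 8.49).
ΣA = 9585.84 mm²
ΣAX̄ = (9900.00)(55.00) + (-314.16)(8.49) = 541833.33 mm³
ΣAȲ = (9900.00)(45.00) + (-314.16)(8.49) = 442833.33 mm³
X̄ = 541833.33 / 9585.84 = 56.52 mm
Ȳ = 442833.33 / 9585.84 = 46.20 mm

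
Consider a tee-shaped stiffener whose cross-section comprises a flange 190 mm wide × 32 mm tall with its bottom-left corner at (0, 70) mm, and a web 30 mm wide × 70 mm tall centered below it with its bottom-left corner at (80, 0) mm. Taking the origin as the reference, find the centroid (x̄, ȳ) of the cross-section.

x̄ = 95.00 mm, ȳ = 72.91 mm

web: A = 30 × 70 = 2100.00, centroid at (95.00, 35.00).
flange: A = 190 × 32 = 6080.00, centroid at (95.00, 86.00).
ΣA = 8180.00 mm², ΣAx̄ = 777100.00 mm³, ΣAȳ = 596380.00 mm³.
x̄ = 777100.00/8180.00 = 95.00 mm; ȳ = 596380.00/8180.00 = 72.91 mm.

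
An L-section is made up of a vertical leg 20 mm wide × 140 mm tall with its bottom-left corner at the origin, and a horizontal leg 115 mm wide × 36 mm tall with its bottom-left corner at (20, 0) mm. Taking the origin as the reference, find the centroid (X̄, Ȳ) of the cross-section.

vertical leg: A = 20 × 140 = 2800.00, centroid at (10.00, 70.00).
horizontal leg: A = 115 × 36 = 4140.00, centroid at (77.50, 18.00).
ΣA = 6940.00 mm², ΣAX̄ = 348850.00 mm³, ΣAȲ = 270520.00 mm³.
X̄ = 348850.00/6940.00 = 50.27 mm; Ȳ = 270520.00/6940.00 = 38.98 mm.

X̄ = 50.27 mm, Ȳ = 38.98 mm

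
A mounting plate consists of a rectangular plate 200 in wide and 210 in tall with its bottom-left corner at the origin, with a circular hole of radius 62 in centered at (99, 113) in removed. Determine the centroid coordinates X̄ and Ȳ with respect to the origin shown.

plate: A = 200 × 210 = 42000.00, centroid at (100.00, 105.00).
hole: A = −π·62² = -12076.28, centroid at (99.00, 113.00).
ΣA = 29923.72 in², ΣAX̄ = 3004448.07 in³, ΣAȲ = 3045380.12 in³.
X̄ = 3004448.07/29923.72 = 100.40 in; Ȳ = 3045380.12/29923.72 = 101.77 in.

X̄ = 100.40 in, Ȳ = 101.77 in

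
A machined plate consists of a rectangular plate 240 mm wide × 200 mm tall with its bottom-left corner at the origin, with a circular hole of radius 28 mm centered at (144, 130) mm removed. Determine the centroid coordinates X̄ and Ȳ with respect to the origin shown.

X̄ = 118.70 mm, Ȳ = 98.38 mm

plate: A = 240 × 200 = 48000.00, centroid at (120.00, 100.00).
hole: A = −π·28² = -2463.01, centroid at (144.00, 130.00).
ΣA = 45536.99 mm², ΣAX̄ = 5405326.76 mm³, ΣAȲ = 4479808.88 mm³.
X̄ = 5405326.76/45536.99 = 118.70 mm; Ȳ = 4479808.88/45536.99 = 98.38 mm.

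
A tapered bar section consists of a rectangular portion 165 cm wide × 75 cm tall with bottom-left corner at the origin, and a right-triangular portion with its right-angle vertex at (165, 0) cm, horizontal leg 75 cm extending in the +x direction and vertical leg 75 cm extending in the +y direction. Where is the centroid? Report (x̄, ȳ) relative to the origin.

rectangular portion: A = 165 × 75 = 12375.00, centroid at (82.50, 37.50).
triangular portion: A = ½·75·75 = 2812.50, centroid at (190.00, 25.00).
ΣA = 15187.50 cm²
ΣAx̄ = (12375.00)(82.50) + (2812.50)(190.00) = 1555312.50 cm³
ΣAȳ = (12375.00)(37.50) + (2812.50)(25.00) = 534375.00 cm³
x̄ = 1555312.50 / 15187.50 = 102.41 cm
ȳ = 534375.00 / 15187.50 = 35.19 cm

x̄ = 102.41 cm, ȳ = 35.19 cm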